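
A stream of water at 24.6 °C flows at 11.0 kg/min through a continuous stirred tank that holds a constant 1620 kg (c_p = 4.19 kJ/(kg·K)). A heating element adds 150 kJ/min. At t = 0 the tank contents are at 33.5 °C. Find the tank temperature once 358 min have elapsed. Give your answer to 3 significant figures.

28.4 °C

M c_p dT/dt = ṁ c_p (T_in − T) + Q̇.
Rearrange: dT/dt = (T_ss − T)/τ with τ = M/ṁ = 147.27 min and T_ss = T_in + Q̇/(ṁ c_p) = 27.855 °C.
Solution: T(t) = T_ss + (T₀ − T_ss) e^(−t/τ).
T(358) = 27.855 + (5.6455)·e^(−358/147.27) = 27.855 + (5.6455)·0.087961 = 28.351 °C.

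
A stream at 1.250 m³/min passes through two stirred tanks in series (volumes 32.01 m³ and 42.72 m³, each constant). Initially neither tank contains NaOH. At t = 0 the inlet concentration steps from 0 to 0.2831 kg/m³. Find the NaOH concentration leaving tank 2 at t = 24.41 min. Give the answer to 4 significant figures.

0.05645 kg/m³

Species balance on tank i: dCᵢ/dt = (Cᵢ₋₁ − Cᵢ)/τᵢ with τᵢ = Vᵢ/Q.
τ₁ = 32.01/1.250 = 25.6080 min; τ₂ = 42.72/1.250 = 34.1760 min.
Solving the cascade with C₁(0)=C₂(0)=0 gives C₂(t) = C_in[1 − (τ₁ e^(−t/τ₁) − τ₂ e^(−t/τ₂))/(τ₁ − τ₂)].
At t = 24.41: e^(−t/τ₁) = 0.385499, e^(−t/τ₂) = 0.489562.
C₂ = 0.2831·[1 − (25.6080·0.385499 − 34.1760·0.489562)/(-8.56800)] = 0.2831·0.199413 = 0.0564539 kg/m³.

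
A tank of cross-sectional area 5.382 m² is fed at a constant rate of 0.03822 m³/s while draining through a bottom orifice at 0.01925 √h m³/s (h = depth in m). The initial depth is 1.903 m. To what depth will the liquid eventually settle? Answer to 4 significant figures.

Level balance: A dh/dt = 0.03822 − 0.01925 √h. Setting dh/dt = 0:
Q_in = 0.01925 √h_ss ⇒ √h_ss = 0.03822/0.01925 = 1.98545.
h_ss = 1.98545² = 3.94203 m. (Since h₀ = 1.903 m < h_ss, the level will rise toward this value.)

3.942 m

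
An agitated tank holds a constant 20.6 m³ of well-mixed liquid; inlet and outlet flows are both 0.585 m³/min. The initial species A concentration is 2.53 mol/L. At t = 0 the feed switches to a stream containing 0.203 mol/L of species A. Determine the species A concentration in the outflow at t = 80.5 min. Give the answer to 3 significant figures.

0.440 mol/L

Mass balance on the solute (V constant): V dC/dt = Q(C_in − C).
So dC/dt = (C_in − C)/τ with τ = V/Q = 20.6/0.585 = 35.214 min.
Integrating: C(t) = C_in + (C₀ − C_in) e^(−t/τ).
C(80.5) = 0.203 + (2.53 − 0.203)·e^(−80.5/35.214) = 0.203 + (2.3270)·0.10167 = 0.43958 mol/L.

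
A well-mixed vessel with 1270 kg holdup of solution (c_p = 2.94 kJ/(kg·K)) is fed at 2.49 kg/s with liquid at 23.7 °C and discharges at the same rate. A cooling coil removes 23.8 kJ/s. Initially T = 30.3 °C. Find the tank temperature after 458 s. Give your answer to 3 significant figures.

M c_p dT/dt = ṁ c_p (T_in − T) − Q̇.
τ = M/ṁ = 510.04 s; T_ss = T_in − Q̇/(ṁ c_p) = 23.7 − 23.8/(2.49·2.94) = 20.449 °C.
Integrating: T(t) = T_ss + (T₀ − T_ss) e^(−t/τ).
T(458) = 20.449 + (9.8511)·e^(−458/510.04) = 20.449 + (9.8511)·0.40740 = 24.462 °C.

24.5 °C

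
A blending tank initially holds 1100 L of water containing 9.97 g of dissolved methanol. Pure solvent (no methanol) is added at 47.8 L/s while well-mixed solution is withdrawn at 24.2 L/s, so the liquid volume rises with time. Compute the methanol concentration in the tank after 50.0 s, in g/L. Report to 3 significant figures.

Let m(t) be the amount of methanol. Volume: V(t) = V₀ + (Q_in − Q_out) t = 1100 + 23.600 t; V(50.0) = 2280.0 L.
Solute balance: dm/dt = 0 − Q_out C = −Q_out m/V(t).
Separate: dm/m = −Q_out dt/V(t) ⇒ ln(m/m₀) = −(Q_out/(Q_in−Q_out)) ln(V/V₀).
m = m₀ (V₀/V)^(Q_out/(Q_in−Q_out)) = 9.97 × (1100/2280.0)^(1.0254) = 4.7218 g.
C = m/V = 4.7218/2280.0 = 0.0020710 g/L.

0.00207 g/L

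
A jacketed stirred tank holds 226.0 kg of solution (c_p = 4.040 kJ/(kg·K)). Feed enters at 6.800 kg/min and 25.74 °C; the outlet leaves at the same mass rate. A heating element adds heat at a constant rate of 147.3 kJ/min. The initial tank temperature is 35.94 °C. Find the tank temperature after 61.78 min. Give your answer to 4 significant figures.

Energy balance: M c_p dT/dt = ṁ c_p (T_in − T) + 147.3.
τ = M/ṁ = 33.2353 min; T_ss = T_in + Q̇/(ṁ c_p) = 25.74 + 147.3/(6.800·4.040) = 31.1018 °C.
T approaches T_ss exponentially: T(t) = T_ss + (T₀ − T_ss) e^(−t/τ).
T(61.78) = 31.1018 + (4.83818)·e^(−61.78/33.2353) = 31.1018 + (4.83818)·0.155849 = 31.8558 °C.

31.86 °C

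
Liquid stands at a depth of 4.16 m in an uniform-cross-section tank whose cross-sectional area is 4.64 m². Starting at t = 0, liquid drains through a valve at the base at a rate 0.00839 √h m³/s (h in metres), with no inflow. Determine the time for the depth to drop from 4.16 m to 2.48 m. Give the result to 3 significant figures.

514 s

Unsteady balance on liquid volume: A dh/dt = −0.00839 √h.
This is separable: 2 d(√h)/dt = −0.00839/A, so √h = √h₀ − (0.00839/(2A)) t.
t = 2A(√h₀ − √h)/0.00839 = 2·4.64·(√4.16 − √2.48)/0.00839
  = 9.2800 × (2.0396 − 1.5748) / 0.00839 = 514.11 s.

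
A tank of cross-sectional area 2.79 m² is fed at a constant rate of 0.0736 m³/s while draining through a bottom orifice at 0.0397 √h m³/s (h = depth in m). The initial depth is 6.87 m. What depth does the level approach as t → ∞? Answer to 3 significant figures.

A dh/dt = Q_in − 0.0397 √h. Steady state requires inflow = outflow:
Q_in = 0.0397 √h_ss ⇒ √h_ss = 0.0736/0.0397 = 1.8539.
h_ss = 1.8539² = 3.4370 m. (Since h₀ = 6.87 m > h_ss, the level will fall toward this value.)

3.44 m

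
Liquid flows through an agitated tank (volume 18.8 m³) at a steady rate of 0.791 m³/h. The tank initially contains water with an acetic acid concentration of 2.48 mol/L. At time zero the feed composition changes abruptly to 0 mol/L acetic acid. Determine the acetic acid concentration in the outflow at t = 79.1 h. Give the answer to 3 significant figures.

Mass balance on the solute (V constant): V dC/dt = Q(C_in − C).
Time constant τ = V/Q = 18.8/0.791 = 23.767 h.
Solution: C(t) = C_in + (C₀ − C_in) e^(−t/τ).
C(79.1) = 0 + (2.48 − 0)·e^(−79.1/23.767) = 0 + (2.4800)·0.035862 = 0.088937 mol/L.

0.0889 mol/L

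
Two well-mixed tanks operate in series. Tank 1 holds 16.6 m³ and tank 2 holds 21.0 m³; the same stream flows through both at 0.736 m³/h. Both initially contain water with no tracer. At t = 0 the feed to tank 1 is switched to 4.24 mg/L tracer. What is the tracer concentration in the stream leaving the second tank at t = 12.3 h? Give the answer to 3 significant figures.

Each tank obeys Vᵢ dCᵢ/dt = Q(Cᵢ₋₁ − Cᵢ), so τᵢ = Vᵢ/Q.
τ₁ = 16.6/0.736 = 22.554 h; τ₂ = 21.0/0.736 = 28.533 h.
Solving the cascade with C₁(0)=C₂(0)=0 gives C₂(t) = C_in[1 − (τ₁ e^(−t/τ₁) − τ₂ e^(−t/τ₂))/(τ₁ − τ₂)].
At t = 12.3: e^(−t/τ₁) = 0.57964, e^(−t/τ₂) = 0.64980.
C₂ = 4.24·[1 − (22.554·0.57964 − 28.533·0.64980)/(-5.9783)] = 4.24·0.085487 = 0.36247 mg/L.

0.362 mg/L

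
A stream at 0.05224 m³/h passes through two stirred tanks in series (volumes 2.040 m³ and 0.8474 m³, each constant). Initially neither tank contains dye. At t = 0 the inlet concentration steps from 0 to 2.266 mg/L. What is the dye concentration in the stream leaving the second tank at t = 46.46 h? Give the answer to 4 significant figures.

1.178 mg/L

Each tank obeys Vᵢ dCᵢ/dt = Q(Cᵢ₋₁ − Cᵢ), so τᵢ = Vᵢ/Q.
τ₁ = 2.040/0.05224 = 39.0505 h; τ₂ = 0.8474/0.05224 = 16.2213 h.
Solving the cascade with C₁(0)=C₂(0)=0 gives C₂(t) = C_in[1 − (τ₁ e^(−t/τ₁) − τ₂ e^(−t/τ₂))/(τ₁ − τ₂)].
At t = 46.46: e^(−t/τ₁) = 0.304300, e^(−t/τ₂) = 0.0570323.
C₂ = 2.266·[1 − (39.0505·0.304300 − 16.2213·0.0570323)/(22.8292)] = 2.266·0.520004 = 1.17833 mg/L.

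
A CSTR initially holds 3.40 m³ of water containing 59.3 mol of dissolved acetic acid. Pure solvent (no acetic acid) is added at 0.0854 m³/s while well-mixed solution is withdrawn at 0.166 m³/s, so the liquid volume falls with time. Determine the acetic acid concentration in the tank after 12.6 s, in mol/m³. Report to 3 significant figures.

Let m(t) be the amount of acetic acid. Volume: V(t) = V₀ + (Q_in − Q_out) t = 3.40 − 0.080600 t; V(12.6) = 2.3844 m³.
Solute balance: dm/dt = 0 − Q_out C = −Q_out m/V(t).
Separate: dm/m = −Q_out dt/V(t) ⇒ ln(m/m₀) = −(Q_out/(Q_in−Q_out)) ln(V/V₀).
m = m₀ (V₀/V)^(Q_out/(Q_in−Q_out)) = 59.3 × (3.40/2.3844)^(-2.0596) = 28.556 mol.
C = m/V = 28.556/2.3844 = 11.976 mol/m³.

12.0 mol/m³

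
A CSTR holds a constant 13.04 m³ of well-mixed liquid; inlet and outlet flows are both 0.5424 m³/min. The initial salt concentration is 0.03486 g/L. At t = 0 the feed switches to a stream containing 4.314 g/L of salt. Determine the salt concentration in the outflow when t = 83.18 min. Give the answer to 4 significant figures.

Accumulation = in − out for the solute gives V dC/dt = Q(C_in − C).
So dC/dt = (C_in − C)/τ with τ = V/Q = 13.04/0.5424 = 24.0413 min.
Solution: C(t) = C_in + (C₀ − C_in) e^(−t/τ).
C(83.18) = 4.314 + (0.03486 − 4.314)·e^(−83.18/24.0413) = 4.314 + (-4.27914)·0.0314335 = 4.17949 g/L.

4.179 g/L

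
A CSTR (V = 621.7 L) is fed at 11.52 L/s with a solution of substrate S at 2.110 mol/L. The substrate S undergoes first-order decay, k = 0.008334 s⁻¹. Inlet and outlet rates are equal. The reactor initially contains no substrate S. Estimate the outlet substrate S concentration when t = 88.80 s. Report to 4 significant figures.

1.321 mol/L

Species balance: V dC/dt = Q C_in − Q C − k V C.
dC/dt = (Q/V) C_in − (Q/V + k) C; effective rate a = Q/V + k = 0.0185298 + 0.008334 = 0.0268638 s⁻¹.
C_ss = Q C_in/(Q + kV) = 1.45541 mol/L; C(t) = C_ss + (C₀ − C_ss) e^(−a t).
C(88.80) = 1.45541 + (-1.45541)·e^(−0.0268638·88.80) = 1.45541 + (-1.45541)·0.0920421 = 1.32145 mol/L.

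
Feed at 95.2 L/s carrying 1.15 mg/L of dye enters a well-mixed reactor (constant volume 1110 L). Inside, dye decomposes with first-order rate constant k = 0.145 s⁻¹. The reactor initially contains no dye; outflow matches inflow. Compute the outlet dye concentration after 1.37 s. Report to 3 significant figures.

0.116 mg/L

Accumulation = in − out − consumed: V dC/dt = Q C_in − Q C − k V C.
This is linear with rate a = Q/V + k = 0.23077 s⁻¹.
C_ss = Q C_in/(Q + kV) = 0.42741 mg/L; C(t) = C_ss + (C₀ − C_ss) e^(−a t).
C(1.37) = 0.42741 + (-0.42741)·e^(−0.23077·1.37) = 0.42741 + (-0.42741)·0.72895 = 0.11585 mg/L.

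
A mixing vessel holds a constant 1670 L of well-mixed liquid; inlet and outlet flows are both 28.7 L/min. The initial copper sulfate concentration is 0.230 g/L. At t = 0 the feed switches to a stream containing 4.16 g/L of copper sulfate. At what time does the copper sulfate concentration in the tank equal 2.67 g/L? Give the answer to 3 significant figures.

Species balance: V dC/dt = Q(C_in − C) ⇒ τ = V/Q = 58.188 min.
C(t) = C_in + (C₀ − C_in) e^(−t/τ). Set C = 2.67 and solve for t:
e^(−t/τ) = (C − C_in)/(C₀ − C_in) = (2.67 − 4.16)/(0.230 − 4.16) = 0.37913
t = −τ ln(…) = 58.188 × 0.96986 = 56.435 min.

56.4 min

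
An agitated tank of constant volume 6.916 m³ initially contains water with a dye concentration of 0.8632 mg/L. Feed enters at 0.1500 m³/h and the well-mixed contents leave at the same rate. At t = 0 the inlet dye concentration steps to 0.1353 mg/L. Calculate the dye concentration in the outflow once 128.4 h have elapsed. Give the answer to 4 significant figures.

Unsteady species balance (constant V, well mixed): V dC/dt = Q(C_in − C).
Time constant τ = V/Q = 6.916/0.1500 = 46.1067 h.
Integrating: C(t) = C_in + (C₀ − C_in) e^(−t/τ).
C(128.4) = 0.1353 + (0.8632 − 0.1353)·e^(−128.4/46.1067) = 0.1353 + (0.727900)·0.0617386 = 0.180239 mg/L.

0.1802 mg/L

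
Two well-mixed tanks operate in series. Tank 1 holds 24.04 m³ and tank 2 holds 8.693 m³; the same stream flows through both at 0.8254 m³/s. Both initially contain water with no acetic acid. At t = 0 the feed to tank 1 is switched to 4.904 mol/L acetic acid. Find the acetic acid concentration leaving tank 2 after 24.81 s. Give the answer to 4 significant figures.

1.890 mol/L

Time constants: τᵢ = Vᵢ/Q for each well-mixed tank.
τ₁ = 24.04/0.8254 = 29.1253 s; τ₂ = 8.693/0.8254 = 10.5319 s.
Solving the cascade with C₁(0)=C₂(0)=0 gives C₂(t) = C_in[1 − (τ₁ e^(−t/τ₁) − τ₂ e^(−t/τ₂))/(τ₁ − τ₂)].
At t = 24.81: e^(−t/τ₁) = 0.426630, e^(−t/τ₂) = 0.0948263.
C₂ = 4.904·[1 − (29.1253·0.426630 − 10.5319·0.0948263)/(18.5934)] = 4.904·0.385426 = 1.89013 mol/L.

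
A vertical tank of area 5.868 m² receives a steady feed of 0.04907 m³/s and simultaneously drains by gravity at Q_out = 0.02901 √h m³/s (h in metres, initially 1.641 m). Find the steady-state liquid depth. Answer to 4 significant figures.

2.861 m

Volume balance on the tank: A dh/dt = Q_in − 0.02901 √h. At steady state dh/dt = 0:
Q_in = 0.02901 √h_ss ⇒ √h_ss = 0.04907/0.02901 = 1.69149.
h_ss = 1.69149² = 2.86112 m. (Since h₀ = 1.641 m < h_ss, the level will rise toward this value.)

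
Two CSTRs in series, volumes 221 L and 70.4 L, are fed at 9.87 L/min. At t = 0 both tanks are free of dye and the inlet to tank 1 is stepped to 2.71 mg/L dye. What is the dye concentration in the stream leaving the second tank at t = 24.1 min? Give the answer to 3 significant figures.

Species balance on tank i: dCᵢ/dt = (Cᵢ₋₁ − Cᵢ)/τᵢ with τᵢ = Vᵢ/Q.
τ₁ = 221/9.87 = 22.391 min; τ₂ = 70.4/9.87 = 7.1327 min.
Solving the cascade with C₁(0)=C₂(0)=0 gives C₂(t) = C_in[1 − (τ₁ e^(−t/τ₁) − τ₂ e^(−t/τ₂))/(τ₁ − τ₂)].
At t = 24.1: e^(−t/τ₁) = 0.34085, e^(−t/τ₂) = 0.034089.
C₂ = 2.71·[1 − (22.391·0.34085 − 7.1327·0.034089)/(15.258)] = 2.71·0.51575 = 1.3977 mg/L.

1.40 mg/L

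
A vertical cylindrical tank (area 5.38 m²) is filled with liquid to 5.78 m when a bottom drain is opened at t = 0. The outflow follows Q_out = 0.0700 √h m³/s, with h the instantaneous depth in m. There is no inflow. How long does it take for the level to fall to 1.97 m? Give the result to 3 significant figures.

154 s

A dh/dt = −Q_out = −0.0700 √h.
This is separable: 2 d(√h)/dt = −0.0700/A, so √h = √h₀ − (0.0700/(2A)) t.
t = 2A(√h₀ − √h)/0.0700 = 2·5.38·(√5.78 − √1.97)/0.0700
  = 10.760 × (2.4042 − 1.4036) / 0.0700 = 153.81 s.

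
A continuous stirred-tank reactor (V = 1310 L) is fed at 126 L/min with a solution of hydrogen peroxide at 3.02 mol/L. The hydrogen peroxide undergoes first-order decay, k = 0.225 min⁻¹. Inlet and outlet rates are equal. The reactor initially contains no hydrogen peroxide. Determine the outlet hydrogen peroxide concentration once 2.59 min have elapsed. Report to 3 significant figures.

0.511 mol/L

Accumulation = in − out − consumed: V dC/dt = Q C_in − Q C − k V C.
dC/dt = (Q/V) C_in − (Q/V + k) C; effective rate a = Q/V + k = 0.096183 + 0.225 = 0.32118 min⁻¹.
C_ss = Q C_in/(Q + kV) = 0.90439 mol/L; C(t) = C_ss + (C₀ − C_ss) e^(−a t).
C(2.59) = 0.90439 + (-0.90439)·e^(−0.32118·2.59) = 0.90439 + (-0.90439)·0.43524 = 0.51076 mol/L.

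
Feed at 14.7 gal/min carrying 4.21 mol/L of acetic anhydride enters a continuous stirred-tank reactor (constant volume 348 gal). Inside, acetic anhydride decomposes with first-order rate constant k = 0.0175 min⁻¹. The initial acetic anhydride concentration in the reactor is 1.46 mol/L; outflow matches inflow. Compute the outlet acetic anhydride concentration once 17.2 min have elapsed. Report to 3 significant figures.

V dC/dt = Q(C_in − C) − k V C.
dC/dt = (Q/V) C_in − (Q/V + k) C; effective rate a = Q/V + k = 0.042241 + 0.0175 = 0.059741 min⁻¹.
C_ss = Q C_in/(Q + kV) = 2.9768 mol/L; C(t) = C_ss + (C₀ − C_ss) e^(−a t).
C(17.2) = 2.9768 + (-1.5168)·e^(−0.059741·17.2) = 2.9768 + (-1.5168)·0.35788 = 2.4339 mol/L.

2.43 mol/L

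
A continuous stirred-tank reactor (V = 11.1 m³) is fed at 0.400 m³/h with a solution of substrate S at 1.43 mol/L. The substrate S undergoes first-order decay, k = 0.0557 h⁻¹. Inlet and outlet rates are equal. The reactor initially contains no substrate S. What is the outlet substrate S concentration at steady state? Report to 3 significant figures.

V dC/dt = Q(C_in − C) − k V C.
At steady state: 0 = Q C_in − (Q + kV) C_ss, so C_ss = Q C_in/(Q + kV).
C_ss = 0.400·1.43/(0.400 + 0.0557·11.1) = 0.57200/1.0183 = 0.56174 mol/L.

0.562 mol/L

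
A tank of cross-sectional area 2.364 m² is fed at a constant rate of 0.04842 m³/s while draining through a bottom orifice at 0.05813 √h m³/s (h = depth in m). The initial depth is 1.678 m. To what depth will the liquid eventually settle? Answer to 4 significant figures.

A dh/dt = Q_in − 0.05813 √h. Steady state requires inflow = outflow:
Q_in = 0.05813 √h_ss ⇒ √h_ss = 0.04842/0.05813 = 0.832961.
h_ss = 0.832961² = 0.693823 m. (Since h₀ = 1.678 m > h_ss, the level will fall toward this value.)

0.6938 m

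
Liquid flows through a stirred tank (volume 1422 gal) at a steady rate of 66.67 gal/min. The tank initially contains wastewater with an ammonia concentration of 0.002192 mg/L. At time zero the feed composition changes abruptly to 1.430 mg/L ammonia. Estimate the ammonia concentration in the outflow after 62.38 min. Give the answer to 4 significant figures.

Transient balance on the dissolved component: V dC/dt = Q(C_in − C).
So dC/dt = (C_in − C)/τ with τ = V/Q = 1422/66.67 = 21.3289 min.
Integrating: C(t) = C_in + (C₀ − C_in) e^(−t/τ).
C(62.38) = 1.430 + (0.002192 − 1.430)·e^(−62.38/21.3289) = 1.430 + (-1.42781)·0.0536826 = 1.35335 mg/L.

1.353 mg/L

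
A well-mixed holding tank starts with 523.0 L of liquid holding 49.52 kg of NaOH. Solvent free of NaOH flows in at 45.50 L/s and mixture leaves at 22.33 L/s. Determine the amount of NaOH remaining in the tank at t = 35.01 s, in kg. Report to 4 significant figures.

20.08 kg

Let m(t) be the amount of NaOH. Volume: V(t) = V₀ + (Q_in − Q_out) t = 523.0 + 23.1700 t; V(35.01) = 1334.18 L.
Species balance (pure solvent in): dm/dt = −Q_out · m/V(t).
Separate: dm/m = −Q_out dt/V(t) ⇒ ln(m/m₀) = −(Q_out/(Q_in−Q_out)) ln(V/V₀).
m = m₀ (V₀/V)^(Q_out/(Q_in−Q_out)) = 49.52 × (523.0/1334.18)^(0.963746) = 20.0822 kg.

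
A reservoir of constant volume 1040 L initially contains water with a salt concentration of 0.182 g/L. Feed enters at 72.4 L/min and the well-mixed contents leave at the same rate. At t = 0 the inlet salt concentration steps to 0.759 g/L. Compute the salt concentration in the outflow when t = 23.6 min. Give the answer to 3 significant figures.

0.647 g/L

Mass balance on the solute (V constant): V dC/dt = Q(C_in − C).
Time constant τ = V/Q = 1040/72.4 = 14.365 min.
Integrating: C(t) = C_in + (C₀ − C_in) e^(−t/τ).
C(23.6) = 0.759 + (0.182 − 0.759)·e^(−23.6/14.365) = 0.759 + (-0.57700)·0.19341 = 0.64740 g/L.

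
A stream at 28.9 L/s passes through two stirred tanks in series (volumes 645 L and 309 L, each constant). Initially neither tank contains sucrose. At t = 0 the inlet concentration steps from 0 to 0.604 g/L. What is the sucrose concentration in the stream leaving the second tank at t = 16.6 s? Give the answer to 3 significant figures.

Species balance on tank i: dCᵢ/dt = (Cᵢ₋₁ − Cᵢ)/τᵢ with τᵢ = Vᵢ/Q.
τ₁ = 645/28.9 = 22.318 s; τ₂ = 309/28.9 = 10.692 s.
Tank 1: C₁ = C_in(1 − e^(−t/τ₁)). Tank 2 (τ₁ ≠ τ₂): C₂ = C_in[1 − (τ₁ e^(−t/τ₁) − τ₂ e^(−t/τ₂))/(τ₁ − τ₂)].
At t = 16.6: e^(−t/τ₁) = 0.47531, e^(−t/τ₂) = 0.21171.
C₂ = 0.604·[1 − (22.318·0.47531 − 10.692·0.21171)/(11.626)] = 0.604·0.28226 = 0.17049 g/L.

0.170 g/L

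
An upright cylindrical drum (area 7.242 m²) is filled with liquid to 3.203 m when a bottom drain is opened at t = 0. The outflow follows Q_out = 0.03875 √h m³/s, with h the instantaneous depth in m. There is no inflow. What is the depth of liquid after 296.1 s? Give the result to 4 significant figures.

0.9950 m

Volume balance on the tank: A dh/dt = −0.03875 √h.
Separate and integrate: 2(√h − √h₀) = −(0.03875/A) t.
√h = √3.203 − 0.03875·296.1/(2·7.242) = 1.78969 − 0.792176 = 0.997517.
h = 0.997517² = 0.995040 m.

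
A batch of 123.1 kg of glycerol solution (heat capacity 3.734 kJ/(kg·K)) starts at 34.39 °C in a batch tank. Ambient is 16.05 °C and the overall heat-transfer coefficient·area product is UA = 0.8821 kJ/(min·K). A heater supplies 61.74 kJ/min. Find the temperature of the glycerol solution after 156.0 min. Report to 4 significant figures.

47.75 °C

Heat balance on the well-mixed liquid: M c_p dT/dt = −UA(T − T_amb) + Q̇.
dT/dt = (T_ss − T)/τ with T_ss = T_amb + Q̇/UA = 16.05 + 61.74/0.8821 = 86.0421 °C, τ = M c_p/UA = 123.1·3.734/0.8821 = 521.092 min.
Solution: T(t) = T_ss + (T₀ − T_ss) e^(−t/τ).
T(156.0) = 86.0421 + (-51.6521)·0.741284 = 47.7532 °C.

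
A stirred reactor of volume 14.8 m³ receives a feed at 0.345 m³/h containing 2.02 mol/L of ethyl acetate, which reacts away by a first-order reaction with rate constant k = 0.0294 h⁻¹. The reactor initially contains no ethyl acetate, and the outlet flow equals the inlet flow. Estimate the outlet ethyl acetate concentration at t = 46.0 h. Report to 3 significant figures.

0.814 mol/L

Accumulation = in − out − consumed: V dC/dt = Q C_in − Q C − k V C.
dC/dt = (Q/V) C_in − (Q/V + k) C; effective rate a = Q/V + k = 0.023311 + 0.0294 = 0.052711 h⁻¹.
C_ss = Q C_in/(Q + kV) = 0.89332 mol/L; C(t) = C_ss + (C₀ − C_ss) e^(−a t).
C(46.0) = 0.89332 + (-0.89332)·e^(−0.052711·46.0) = 0.89332 + (-0.89332)·0.088505 = 0.81426 mol/L.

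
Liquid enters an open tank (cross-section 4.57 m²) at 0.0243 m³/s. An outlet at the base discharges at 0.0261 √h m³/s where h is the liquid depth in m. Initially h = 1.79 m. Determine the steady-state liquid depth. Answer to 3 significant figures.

Level balance: A dh/dt = 0.0243 − 0.0261 √h. Setting dh/dt = 0:
Q_in = 0.0261 √h_ss ⇒ √h_ss = 0.0243/0.0261 = 0.93103.
h_ss = 0.93103² = 0.86683 m. (Since h₀ = 1.79 m > h_ss, the level will fall toward this value.)

0.867 m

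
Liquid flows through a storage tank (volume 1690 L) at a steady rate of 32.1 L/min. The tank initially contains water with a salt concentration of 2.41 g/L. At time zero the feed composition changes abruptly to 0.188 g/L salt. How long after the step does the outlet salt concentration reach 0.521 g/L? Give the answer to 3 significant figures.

99.9 min

Mass balance on the solute (V constant): V dC/dt = Q(C_in − C), so τ = V/Q = 52.648 min.
C(t) = C_in + (C₀ − C_in) e^(−t/τ). Set C = 0.521 and solve for t:
e^(−t/τ) = (C − C_in)/(C₀ − C_in) = (0.521 − 0.188)/(2.41 − 0.188) = 0.14986
t = −τ ln(…) = 52.648 × 1.8980 = 99.927 min.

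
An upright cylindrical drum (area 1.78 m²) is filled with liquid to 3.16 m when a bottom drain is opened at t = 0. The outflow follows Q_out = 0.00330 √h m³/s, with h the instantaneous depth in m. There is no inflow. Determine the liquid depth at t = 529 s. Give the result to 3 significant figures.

With no inflow, A dh/dt = −0.00330 √h.
This is separable: 2 d(√h)/dt = −0.00330/A, so √h = √h₀ − (0.00330/(2A)) t.
√h = √3.16 − 0.00330·529/(2·1.78) = 1.7776 − 0.49037 = 1.2873.
h = 1.2873² = 1.6571 m.

1.66 m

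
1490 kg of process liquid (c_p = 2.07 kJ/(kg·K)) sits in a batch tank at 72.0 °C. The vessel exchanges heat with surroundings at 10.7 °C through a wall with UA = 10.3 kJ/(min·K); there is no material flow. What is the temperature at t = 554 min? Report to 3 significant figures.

20.3 °C

M c_p dT/dt = −UA(T − T_amb).
dT/dt = (T_ss − T)/τ with T_ss = T_amb = 10.700 °C, τ = M c_p/UA = 1490·2.07/10.3 = 299.45 min.
Integrating: T(t) = T_ss + (T₀ − T_ss) e^(−t/τ).
T(554) = 10.700 + (61.300)·0.15722 = 20.338 °C.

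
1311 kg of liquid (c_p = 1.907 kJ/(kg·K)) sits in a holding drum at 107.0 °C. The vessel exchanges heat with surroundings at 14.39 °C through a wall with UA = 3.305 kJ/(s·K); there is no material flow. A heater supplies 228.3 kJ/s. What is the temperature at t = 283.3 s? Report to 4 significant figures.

99.65 °C

M c_p dT/dt = −UA(T − T_amb) + Q̇.
dT/dt = (T_ss − T)/τ with T_ss = T_amb + Q̇/UA = 14.39 + 228.3/3.305 = 83.4672 °C, τ = M c_p/UA = 1311·1.907/3.305 = 756.453 s.
Integrating: T(t) = T_ss + (T₀ − T_ss) e^(−t/τ).
T(283.3) = 83.4672 + (23.5328)·0.687625 = 99.6489 °C.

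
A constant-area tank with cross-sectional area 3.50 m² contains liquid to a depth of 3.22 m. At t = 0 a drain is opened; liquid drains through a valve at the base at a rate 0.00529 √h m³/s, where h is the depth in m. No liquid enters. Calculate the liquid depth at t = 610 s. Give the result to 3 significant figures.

1.78 m

Mass balance (ρ constant): A dh/dt = −0.00529 √h.
∫ h^(−1/2) dh = −(0.00529/A) ∫ dt, giving 2√h = 2√h₀ − (0.00529/A) t.
√h = √3.22 − 0.00529·610/(2·3.50) = 1.7944 − 0.46099 = 1.3335.
h = 1.3335² = 1.7781 m.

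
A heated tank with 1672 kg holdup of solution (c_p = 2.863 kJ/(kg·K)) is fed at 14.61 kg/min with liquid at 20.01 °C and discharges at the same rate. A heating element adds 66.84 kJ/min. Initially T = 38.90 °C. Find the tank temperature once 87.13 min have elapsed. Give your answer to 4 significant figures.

First-law balance (no shaft work): M c_p dT/dt = ṁ c_p (T_in − T) + 66.84.
Rearrange: dT/dt = (T_ss − T)/τ with τ = M/ṁ = 114.442 min and T_ss = T_in + Q̇/(ṁ c_p) = 21.6080 °C.
Integrating: T(t) = T_ss + (T₀ − T_ss) e^(−t/τ).
T(87.13) = 21.6080 + (17.2920)·e^(−87.13/114.442) = 21.6080 + (17.2920)·0.467038 = 29.6840 °C.

29.68 °C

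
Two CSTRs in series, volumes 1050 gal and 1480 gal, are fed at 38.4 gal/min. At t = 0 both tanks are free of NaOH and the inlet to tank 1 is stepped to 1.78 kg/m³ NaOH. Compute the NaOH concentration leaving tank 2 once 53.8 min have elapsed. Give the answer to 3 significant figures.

0.871 kg/m³

Time constants: τᵢ = Vᵢ/Q for each well-mixed tank.
τ₁ = 1050/38.4 = 27.344 min; τ₂ = 1480/38.4 = 38.542 min.
Tank 1: C₁ = C_in(1 − e^(−t/τ₁)). Tank 2 (τ₁ ≠ τ₂): C₂ = C_in[1 − (τ₁ e^(−t/τ₁) − τ₂ e^(−t/τ₂))/(τ₁ − τ₂)].
At t = 53.8: e^(−t/τ₁) = 0.13980, e^(−t/τ₂) = 0.24761.
C₂ = 1.78·[1 − (27.344·0.13980 − 38.542·0.24761)/(-11.198)] = 1.78·0.48913 = 0.87064 kg/m³.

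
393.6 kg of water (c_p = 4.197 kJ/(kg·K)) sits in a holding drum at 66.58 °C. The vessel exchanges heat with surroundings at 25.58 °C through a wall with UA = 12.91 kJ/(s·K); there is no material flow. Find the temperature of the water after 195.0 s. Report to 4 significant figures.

M c_p dT/dt = −UA(T − T_amb).
dT/dt = (T_ss − T)/τ with T_ss = T_amb = 25.5800 °C, τ = M c_p/UA = 393.6·4.197/12.91 = 127.958 s.
T approaches T_ss exponentially: T(t) = T_ss + (T₀ − T_ss) e^(−t/τ).
T(195.0) = 25.5800 + (41.0000)·0.217853 = 34.5120 °C.

34.51 °C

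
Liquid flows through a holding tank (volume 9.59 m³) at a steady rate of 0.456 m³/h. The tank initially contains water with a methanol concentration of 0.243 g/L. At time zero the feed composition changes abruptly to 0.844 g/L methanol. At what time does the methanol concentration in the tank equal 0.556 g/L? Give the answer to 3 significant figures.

Species balance: V dC/dt = Q(C_in − C) ⇒ τ = V/Q = 21.031 h.
C(t) = C_in + (C₀ − C_in) e^(−t/τ). Set C = 0.556 and solve for t:
e^(−t/τ) = (C − C_in)/(C₀ − C_in) = (0.556 − 0.844)/(0.243 − 0.844) = 0.47920
t = −τ ln(…) = 21.031 × 0.73563 = 15.471 h.

15.5 h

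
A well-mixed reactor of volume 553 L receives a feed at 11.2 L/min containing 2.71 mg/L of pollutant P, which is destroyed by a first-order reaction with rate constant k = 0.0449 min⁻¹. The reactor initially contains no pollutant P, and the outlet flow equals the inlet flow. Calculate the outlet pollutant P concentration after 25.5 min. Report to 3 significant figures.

Accumulation = in − out − consumed: V dC/dt = Q C_in − Q C − k V C.
dC/dt = (Q/V) C_in − (Q/V + k) C; effective rate a = Q/V + k = 0.020253 + 0.0449 = 0.065153 min⁻¹.
C_ss = Q C_in/(Q + kV) = 0.84242 mg/L; C(t) = C_ss + (C₀ − C_ss) e^(−a t).
C(25.5) = 0.84242 + (-0.84242)·e^(−0.065153·25.5) = 0.84242 + (-0.84242)·0.18987 = 0.68246 mg/L.

0.682 mg/L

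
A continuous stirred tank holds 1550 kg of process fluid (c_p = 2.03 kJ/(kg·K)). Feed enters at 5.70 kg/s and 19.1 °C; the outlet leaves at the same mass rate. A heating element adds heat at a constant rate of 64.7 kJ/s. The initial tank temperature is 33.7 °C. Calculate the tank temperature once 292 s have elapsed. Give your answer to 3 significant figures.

First-law balance (no shaft work): M c_p dT/dt = ṁ c_p (T_in − T) + 64.7.
Rearrange: dT/dt = (T_ss − T)/τ with τ = M/ṁ = 271.93 s and T_ss = T_in + Q̇/(ṁ c_p) = 24.692 °C.
T approaches T_ss exponentially: T(t) = T_ss + (T₀ − T_ss) e^(−t/τ).
T(292) = 24.692 + (9.0084)·e^(−292/271.93) = 24.692 + (9.0084)·0.34171 = 27.770 °C.

27.8 °C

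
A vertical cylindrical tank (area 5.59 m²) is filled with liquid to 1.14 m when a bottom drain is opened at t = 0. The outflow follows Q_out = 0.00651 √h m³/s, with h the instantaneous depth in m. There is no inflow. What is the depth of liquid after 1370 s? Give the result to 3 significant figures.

A dh/dt = −Q_out = −0.00651 √h.
∫ h^(−1/2) dh = −(0.00651/A) ∫ dt, giving 2√h = 2√h₀ − (0.00651/A) t.
√h = √1.14 − 0.00651·1370/(2·5.59) = 1.0677 − 0.79774 = 0.26997.
h = 0.26997² = 0.072884 m.

0.0729 m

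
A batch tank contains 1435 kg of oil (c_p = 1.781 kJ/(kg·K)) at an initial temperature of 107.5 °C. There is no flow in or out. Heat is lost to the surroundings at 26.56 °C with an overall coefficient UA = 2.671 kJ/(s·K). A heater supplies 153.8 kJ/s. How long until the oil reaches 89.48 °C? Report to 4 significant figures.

1412 s

M c_p dT/dt = −UA(T − T_amb) + Q̇.
τ = M c_p/UA = 956.846 s; T_ss = T_amb + Q̇/UA = 26.56 + 153.8/2.671 = 84.1414 °C.
T(t) = T_ss + (T₀ − T_ss)e^(−t/τ); set T = 89.48:
t = −τ ln[(T − T_ss)/(T₀ − T_ss)] = −956.846 · ln(0.228549) = 1412.31 s.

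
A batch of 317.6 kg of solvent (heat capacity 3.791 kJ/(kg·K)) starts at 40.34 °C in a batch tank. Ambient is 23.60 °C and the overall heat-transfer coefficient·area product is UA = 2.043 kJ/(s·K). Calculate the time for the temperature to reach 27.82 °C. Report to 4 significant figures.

812.1 s

Unsteady energy balance on the tank contents: M c_p dT/dt = −UA(T − T_amb).
τ = M c_p/UA = 589.340 s; T_ss = T_amb = 23.6000 °C.
T(t) = T_ss + (T₀ − T_ss)e^(−t/τ); set T = 27.82:
t = −τ ln[(T − T_ss)/(T₀ − T_ss)] = −589.340 · ln(0.252091) = 812.090 s.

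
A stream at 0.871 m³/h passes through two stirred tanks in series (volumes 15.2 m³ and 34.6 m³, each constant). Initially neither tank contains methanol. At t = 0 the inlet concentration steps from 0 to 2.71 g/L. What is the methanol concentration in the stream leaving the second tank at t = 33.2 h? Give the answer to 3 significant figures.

Each tank obeys Vᵢ dCᵢ/dt = Q(Cᵢ₋₁ − Cᵢ), so τᵢ = Vᵢ/Q.
τ₁ = 15.2/0.871 = 17.451 h; τ₂ = 34.6/0.871 = 39.724 h.
Solving the cascade with C₁(0)=C₂(0)=0 gives C₂(t) = C_in[1 − (τ₁ e^(−t/τ₁) − τ₂ e^(−t/τ₂))/(τ₁ − τ₂)].
At t = 33.2: e^(−t/τ₁) = 0.14920, e^(−t/τ₂) = 0.43355.
C₂ = 2.71·[1 − (17.451·0.14920 − 39.724·0.43355)/(-22.273)] = 2.71·0.34367 = 0.93134 g/L.

0.931 g/L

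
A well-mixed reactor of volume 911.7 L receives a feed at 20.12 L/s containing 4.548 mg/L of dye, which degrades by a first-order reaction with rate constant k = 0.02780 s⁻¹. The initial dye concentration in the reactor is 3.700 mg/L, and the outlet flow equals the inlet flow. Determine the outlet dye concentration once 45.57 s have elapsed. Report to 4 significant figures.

Accumulation = in − out − consumed: V dC/dt = Q C_in − Q C − k V C.
This is linear with rate a = Q/V + k = 0.0498687 s⁻¹.
C_ss = Q C_in/(Q + kV) = 2.01265 mg/L; C(t) = C_ss + (C₀ − C_ss) e^(−a t).
C(45.57) = 2.01265 + (1.68735)·e^(−0.0498687·45.57) = 2.01265 + (1.68735)·0.103053 = 2.18654 mg/L.

2.187 mg/L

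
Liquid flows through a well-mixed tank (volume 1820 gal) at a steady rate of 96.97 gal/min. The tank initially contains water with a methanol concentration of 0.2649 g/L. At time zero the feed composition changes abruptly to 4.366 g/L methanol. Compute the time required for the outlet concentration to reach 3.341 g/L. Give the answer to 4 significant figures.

26.02 min

Species balance: V dC/dt = Q(C_in − C) ⇒ τ = V/Q = 18.7687 min.
C(t) = C_in + (C₀ − C_in) e^(−t/τ). Set C = 3.341 and solve for t:
e^(−t/τ) = (C − C_in)/(C₀ − C_in) = (3.341 − 4.366)/(0.2649 − 4.366) = 0.249933
t = −τ ln(…) = 18.7687 × 1.38656 = 26.0240 min.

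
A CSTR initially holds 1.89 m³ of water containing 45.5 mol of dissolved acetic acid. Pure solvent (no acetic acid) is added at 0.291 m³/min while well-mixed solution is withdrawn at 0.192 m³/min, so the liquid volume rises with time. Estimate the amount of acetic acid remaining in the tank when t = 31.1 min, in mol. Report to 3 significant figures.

Let m(t) be the amount of acetic acid. Volume: V(t) = V₀ + (Q_in − Q_out) t = 1.89 + 0.099000 t; V(31.1) = 4.9689 m³.
No acetic acid enters, so dm/dt = −Q_out · (m/V).
Separate: dm/m = −Q_out dt/V(t) ⇒ ln(m/m₀) = −(Q_out/(Q_in−Q_out)) ln(V/V₀).
m = m₀ (V₀/V)^(Q_out/(Q_in−Q_out)) = 45.5 × (1.89/4.9689)^(1.9394) = 6.9800 mol.

6.98 mol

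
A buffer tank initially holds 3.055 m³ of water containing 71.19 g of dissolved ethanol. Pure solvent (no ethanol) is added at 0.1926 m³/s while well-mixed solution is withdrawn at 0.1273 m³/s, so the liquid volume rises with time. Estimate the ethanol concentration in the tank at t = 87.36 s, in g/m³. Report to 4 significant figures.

1.043 g/m³

Total volume: dV/dt = Q_in − Q_out = 0.0653000 m³/s, so V(t) = 3.055 + 0.0653000 t and V(87.36) = 8.75961 m³.
Species balance (pure solvent in): dm/dt = −Q_out · m/V(t).
Separate: dm/m = −Q_out dt/V(t) ⇒ ln(m/m₀) = −(Q_out/(Q_in−Q_out)) ln(V/V₀).
m = m₀ (V₀/V)^(Q_out/(Q_in−Q_out)) = 71.19 × (3.055/8.75961)^(1.94946) = 9.13253 g.
C = m/V = 9.13253/8.75961 = 1.04257 g/m³.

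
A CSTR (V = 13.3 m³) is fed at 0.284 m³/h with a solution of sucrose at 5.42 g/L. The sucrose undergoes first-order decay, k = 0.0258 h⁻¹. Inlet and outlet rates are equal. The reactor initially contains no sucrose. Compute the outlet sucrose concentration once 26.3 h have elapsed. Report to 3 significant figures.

1.74 g/L

Species balance: V dC/dt = Q C_in − Q C − k V C.
dC/dt = (Q/V) C_in − (Q/V + k) C; effective rate a = Q/V + k = 0.021353 + 0.0258 = 0.047153 h⁻¹.
C_ss = Q C_in/(Q + kV) = 2.4544 g/L; C(t) = C_ss + (C₀ − C_ss) e^(−a t).
C(26.3) = 2.4544 + (-2.4544)·e^(−0.047153·26.3) = 2.4544 + (-2.4544)·0.28935 = 1.7443 g/L.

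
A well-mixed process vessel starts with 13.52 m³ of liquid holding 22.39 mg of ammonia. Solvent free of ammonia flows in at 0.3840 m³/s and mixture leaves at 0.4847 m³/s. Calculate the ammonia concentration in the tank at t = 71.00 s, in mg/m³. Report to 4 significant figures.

Total volume: dV/dt = Q_in − Q_out = -0.100700 m³/s, so V(t) = 13.52 − 0.100700 t and V(71.00) = 6.37030 m³.
No ammonia enters, so dm/dt = −Q_out · (m/V).
dm/m = −Q_out dt/(V₀ − 0.100700 t); integrating gives ln(m/m₀) = −(Q_out/(Q_in−Q_out)) ln(V/V₀).
m = m₀ (V₀/V)^(Q_out/(Q_in−Q_out)) = 22.39 × (13.52/6.37030)^(-4.81331) = 0.598390 mg.
C = m/V = 0.598390/6.37030 = 0.0939344 mg/m³.

0.09393 mg/m³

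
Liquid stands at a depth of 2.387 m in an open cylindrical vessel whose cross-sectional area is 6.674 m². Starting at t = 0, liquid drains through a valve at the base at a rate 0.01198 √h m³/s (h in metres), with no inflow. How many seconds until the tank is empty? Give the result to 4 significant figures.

1721 s

A dh/dt = −Q_out = −0.01198 √h.
∫ h^(−1/2) dh = −(0.01198/A) ∫ dt, giving 2√h = 2√h₀ − (0.01198/A) t.
Set h = 0: 2√h₀ = (0.01198/A) t_empty ⇒ t_empty = 2A√h₀/0.01198.
t_empty = 2·6.674·√2.387/0.01198 = 13.3480·1.54499/0.01198 = 1721.42 s.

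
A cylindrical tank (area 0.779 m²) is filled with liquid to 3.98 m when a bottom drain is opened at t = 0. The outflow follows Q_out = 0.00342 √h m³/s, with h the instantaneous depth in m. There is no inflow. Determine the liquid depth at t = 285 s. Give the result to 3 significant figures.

1.88 m

Accumulation of liquid (constant cross-section A): A dh/dt = −0.00342 √h.
This is separable: 2 d(√h)/dt = −0.00342/A, so √h = √h₀ − (0.00342/(2A)) t.
√h = √3.98 − 0.00342·285/(2·0.779) = 1.9950 − 0.62561 = 1.3694.
h = 1.3694² = 1.8752 m.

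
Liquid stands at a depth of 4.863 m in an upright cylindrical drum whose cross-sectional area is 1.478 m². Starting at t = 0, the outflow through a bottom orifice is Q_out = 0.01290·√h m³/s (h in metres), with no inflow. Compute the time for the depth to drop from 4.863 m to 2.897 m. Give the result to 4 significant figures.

115.3 s

Accumulation of liquid (constant cross-section A): A dh/dt = −0.01290 √h.
∫ h^(−1/2) dh = −(0.01290/A) ∫ dt, giving 2√h = 2√h₀ − (0.01290/A) t.
t = 2A(√h₀ − √h)/0.01290 = 2·1.478·(√4.863 − √2.897)/0.01290
  = 2.95600 × (2.20522 − 1.70206) / 0.01290 = 115.299 s.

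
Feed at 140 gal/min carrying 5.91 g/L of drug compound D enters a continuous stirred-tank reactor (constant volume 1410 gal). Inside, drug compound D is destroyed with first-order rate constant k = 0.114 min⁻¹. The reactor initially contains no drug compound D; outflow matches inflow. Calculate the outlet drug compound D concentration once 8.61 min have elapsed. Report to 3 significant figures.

2.31 g/L

Accumulation = in − out − consumed: V dC/dt = Q C_in − Q C − k V C.
dC/dt = (Q/V) C_in − (Q/V + k) C; effective rate a = Q/V + k = 0.099291 + 0.114 = 0.21329 min⁻¹.
C_ss = Q C_in/(Q + kV) = 2.7512 g/L; C(t) = C_ss + (C₀ − C_ss) e^(−a t).
C(8.61) = 2.7512 + (-2.7512)·e^(−0.21329·8.61) = 2.7512 + (-2.7512)·0.15938 = 2.3127 g/L.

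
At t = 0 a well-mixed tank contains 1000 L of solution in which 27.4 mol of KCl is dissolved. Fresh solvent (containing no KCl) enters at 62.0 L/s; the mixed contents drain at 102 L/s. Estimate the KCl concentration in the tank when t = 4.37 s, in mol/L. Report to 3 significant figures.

0.0203 mol/L

Total volume: dV/dt = Q_in − Q_out = -40.000 L/s, so V(t) = 1000 − 40.000 t and V(4.37) = 825.20 L.
No KCl enters, so dm/dt = −Q_out · (m/V).
dm/m = −Q_out dt/(V₀ − 40.000 t); integrating gives ln(m/m₀) = −(Q_out/(Q_in−Q_out)) ln(V/V₀).
m = m₀ (V₀/V)^(Q_out/(Q_in−Q_out)) = 27.4 × (1000/825.20)^(-2.5500) = 16.787 mol.
C = m/V = 16.787/825.20 = 0.020343 mol/L.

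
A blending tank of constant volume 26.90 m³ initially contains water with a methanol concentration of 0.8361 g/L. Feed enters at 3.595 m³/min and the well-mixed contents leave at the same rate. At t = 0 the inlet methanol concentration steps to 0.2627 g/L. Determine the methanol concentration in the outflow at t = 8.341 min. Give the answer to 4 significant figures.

0.4508 g/L

Accumulation = in − out for the solute gives V dC/dt = Q(C_in − C).
Time constant τ = V/Q = 26.90/3.595 = 7.48261 min.
Integrating: C(t) = C_in + (C₀ − C_in) e^(−t/τ).
C(8.341) = 0.2627 + (0.8361 − 0.2627)·e^(−8.341/7.48261) = 0.2627 + (0.573400)·0.328008 = 0.450780 g/L.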